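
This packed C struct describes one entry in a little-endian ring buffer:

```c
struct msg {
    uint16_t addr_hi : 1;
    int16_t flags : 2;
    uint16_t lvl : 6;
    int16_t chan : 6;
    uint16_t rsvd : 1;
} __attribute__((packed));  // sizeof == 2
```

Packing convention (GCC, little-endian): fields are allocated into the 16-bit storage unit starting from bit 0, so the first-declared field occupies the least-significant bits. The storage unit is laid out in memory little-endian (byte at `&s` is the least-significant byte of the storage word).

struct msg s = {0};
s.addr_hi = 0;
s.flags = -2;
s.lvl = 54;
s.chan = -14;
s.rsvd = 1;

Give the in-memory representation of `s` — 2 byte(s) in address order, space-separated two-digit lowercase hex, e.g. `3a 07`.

b4 e5

[0+:1] addr_hi=0 & 0x1 = 0x0; word=0x0000
[1+:2] flags=-2 & 0x3 = 0x2; word=0x0004
[3+:6] lvl=54 & 0x3f = 0x36; word=0x01b4
[9+:6] chan=-14 & 0x3f = 0x32; word=0x65b4
[15+:1] rsvd=1 & 0x1 = 0x1; word=0xe5b4
word = 0xe5b4 → little-endian bytes:
  [0]=0xb4  [1]=0xe5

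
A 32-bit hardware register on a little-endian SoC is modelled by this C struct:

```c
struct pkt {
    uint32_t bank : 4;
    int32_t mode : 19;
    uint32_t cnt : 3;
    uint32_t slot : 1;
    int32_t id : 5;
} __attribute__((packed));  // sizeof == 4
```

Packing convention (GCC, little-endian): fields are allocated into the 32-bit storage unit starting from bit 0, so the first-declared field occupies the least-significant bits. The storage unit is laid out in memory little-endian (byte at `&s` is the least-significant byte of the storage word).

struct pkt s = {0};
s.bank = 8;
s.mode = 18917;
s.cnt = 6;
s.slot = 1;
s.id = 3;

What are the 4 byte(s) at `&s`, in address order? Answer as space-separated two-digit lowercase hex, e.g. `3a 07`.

bank (4b) val=8 bits=0x8 at bit 0: 0x00000008
mode (19b) val=18917 bits=0x49e5 at bit 4: 0x00049e58
cnt (3b) val=6 bits=0x6 at bit 23: 0x03049e58
slot (1b) val=1 bits=0x1 at bit 26: 0x07049e58
id (5b) val=3 bits=0x3 at bit 27: 0x1f049e58
word = 0x1f049e58 → little-endian bytes:
  [0]=0x58  [1]=0x9e  [2]=0x04  [3]=0x1f

58 9e 04 1f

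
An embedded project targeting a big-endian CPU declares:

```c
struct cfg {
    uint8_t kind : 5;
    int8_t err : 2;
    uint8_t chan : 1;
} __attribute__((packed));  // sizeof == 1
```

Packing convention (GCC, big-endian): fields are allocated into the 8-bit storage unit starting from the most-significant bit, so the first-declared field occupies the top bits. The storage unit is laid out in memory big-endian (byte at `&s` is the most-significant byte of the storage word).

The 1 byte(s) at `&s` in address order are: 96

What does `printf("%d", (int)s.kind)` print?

[0]=0x96 (big-endian) → word 0x96
kind:5 @ bit 3 → (0x96>>3)&0x1f = 0x12  ←
err:2 @ bit 1 → (0x96>>1)&0x3 = 0x3
chan:1 @ bit 0 → (0x96>>0)&0x1 = 0x0

18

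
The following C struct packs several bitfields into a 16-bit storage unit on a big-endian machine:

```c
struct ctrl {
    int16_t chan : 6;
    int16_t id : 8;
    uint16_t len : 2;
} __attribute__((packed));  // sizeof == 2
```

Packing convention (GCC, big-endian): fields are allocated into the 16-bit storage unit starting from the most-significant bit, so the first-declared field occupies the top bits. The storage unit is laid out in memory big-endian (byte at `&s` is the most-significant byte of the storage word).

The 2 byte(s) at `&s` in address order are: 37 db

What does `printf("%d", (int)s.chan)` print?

[0]=0x37 [1]=0xdb (big-endian) → word 0x37db
chan [10+:6] = (word>>10) & 0x3f = 13  ←
id [2+:8] = (word>>2) & 0xff = 246
len [0+:2] = (word>>0) & 0x3 = 3
chan signed 6b, MSB=0: value = 13

13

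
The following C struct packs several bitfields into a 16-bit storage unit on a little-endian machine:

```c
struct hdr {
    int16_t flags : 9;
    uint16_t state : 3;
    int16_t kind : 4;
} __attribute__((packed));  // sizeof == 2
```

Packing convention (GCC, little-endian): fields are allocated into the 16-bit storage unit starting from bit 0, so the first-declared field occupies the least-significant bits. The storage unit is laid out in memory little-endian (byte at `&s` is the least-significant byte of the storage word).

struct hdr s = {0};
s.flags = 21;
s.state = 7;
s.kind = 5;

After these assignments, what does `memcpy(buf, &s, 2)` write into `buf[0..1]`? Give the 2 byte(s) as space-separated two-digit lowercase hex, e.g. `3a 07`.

15 5e

[0+:9] flags=21 & 0x1ff = 0x15; word=0x0015
[9+:3] state=7 & 0x7 = 0x7; word=0x0e15
[12+:4] kind=5 & 0xf = 0x5; word=0x5e15
word = 0x5e15 → little-endian bytes:
  [0]=0x15  [1]=0x5e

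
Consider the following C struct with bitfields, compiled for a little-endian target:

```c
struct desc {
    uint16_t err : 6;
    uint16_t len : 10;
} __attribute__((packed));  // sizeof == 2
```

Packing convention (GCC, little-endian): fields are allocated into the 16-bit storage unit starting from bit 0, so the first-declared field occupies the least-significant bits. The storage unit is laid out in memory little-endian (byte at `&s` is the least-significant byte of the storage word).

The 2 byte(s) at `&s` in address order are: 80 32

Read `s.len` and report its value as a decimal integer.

[0]=0x80 [1]=0x32 (little-endian) → word 0x3280
err [0+:6] = (word>>0) & 0x3f = 0
len [6+:10] = (word>>6) & 0x3ff = 202  ←

202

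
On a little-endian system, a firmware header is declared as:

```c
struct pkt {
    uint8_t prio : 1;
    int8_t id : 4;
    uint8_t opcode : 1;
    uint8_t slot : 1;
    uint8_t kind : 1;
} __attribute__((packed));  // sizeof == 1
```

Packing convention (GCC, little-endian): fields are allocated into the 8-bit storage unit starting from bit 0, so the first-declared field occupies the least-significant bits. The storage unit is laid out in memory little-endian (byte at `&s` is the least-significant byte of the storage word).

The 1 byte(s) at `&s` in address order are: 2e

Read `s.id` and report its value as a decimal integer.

[0]=0x2e (little-endian) → word 0x2e
prio:1 @ bit 0 → (0x2e>>0)&0x1 = 0x0
id:4 @ bit 1 → (0x2e>>1)&0xf = 0x7  ←
opcode:1 @ bit 5 → (0x2e>>5)&0x1 = 0x1
slot:1 @ bit 6 → (0x2e>>6)&0x1 = 0x0
kind:1 @ bit 7 → (0x2e>>7)&0x1 = 0x0
id signed 4b, MSB=0: value = 7

7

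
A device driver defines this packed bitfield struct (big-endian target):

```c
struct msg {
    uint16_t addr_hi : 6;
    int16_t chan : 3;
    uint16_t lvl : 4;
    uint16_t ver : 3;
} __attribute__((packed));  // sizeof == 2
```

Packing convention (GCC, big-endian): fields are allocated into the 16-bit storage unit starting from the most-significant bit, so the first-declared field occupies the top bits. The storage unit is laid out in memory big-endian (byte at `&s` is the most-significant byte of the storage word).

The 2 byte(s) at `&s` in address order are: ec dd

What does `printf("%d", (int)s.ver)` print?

[0]=0xec [1]=0xdd (big-endian) → word 0xecdd
addr_hi:6 @ bit 10 → (0xecdd>>10)&0x3f = 0x3b
chan:3 @ bit 7 → (0xecdd>>7)&0x7 = 0x1
lvl:4 @ bit 3 → (0xecdd>>3)&0xf = 0xb
ver:3 @ bit 0 → (0xecdd>>0)&0x7 = 0x5  ←

5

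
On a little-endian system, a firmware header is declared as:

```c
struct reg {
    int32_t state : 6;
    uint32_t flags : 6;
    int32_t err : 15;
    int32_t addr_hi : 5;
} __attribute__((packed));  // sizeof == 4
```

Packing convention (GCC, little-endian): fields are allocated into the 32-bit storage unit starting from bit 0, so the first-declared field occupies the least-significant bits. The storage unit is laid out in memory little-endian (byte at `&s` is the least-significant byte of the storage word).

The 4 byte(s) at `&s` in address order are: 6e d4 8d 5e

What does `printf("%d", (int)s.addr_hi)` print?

11

[0]=0x6e [1]=0xd4 [2]=0x8d [3]=0x5e (little-endian) → word 0x5e8dd46e
state [0+:6] = (word>>0) & 0x3f = 46
flags [6+:6] = (word>>6) & 0x3f = 17
err [12+:15] = (word>>12) & 0x7fff = 26845
addr_hi [27+:5] = (word>>27) & 0x1f = 11  ←
addr_hi signed 5b, MSB=0: value = 11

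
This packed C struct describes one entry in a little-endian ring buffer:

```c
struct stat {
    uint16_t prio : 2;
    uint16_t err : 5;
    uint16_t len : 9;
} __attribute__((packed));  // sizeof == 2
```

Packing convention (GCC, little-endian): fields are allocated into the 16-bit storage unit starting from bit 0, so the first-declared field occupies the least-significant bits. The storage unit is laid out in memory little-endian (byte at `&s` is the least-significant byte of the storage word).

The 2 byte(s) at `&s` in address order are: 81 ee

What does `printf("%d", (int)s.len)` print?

477

[0]=0x81 [1]=0xee (little-endian) → word 0xee81
prio:2 @ bit 0 → (0xee81>>0)&0x3 = 0x1
err:5 @ bit 2 → (0xee81>>2)&0x1f = 0x0
len:9 @ bit 7 → (0xee81>>7)&0x1ff = 0x1dd  ←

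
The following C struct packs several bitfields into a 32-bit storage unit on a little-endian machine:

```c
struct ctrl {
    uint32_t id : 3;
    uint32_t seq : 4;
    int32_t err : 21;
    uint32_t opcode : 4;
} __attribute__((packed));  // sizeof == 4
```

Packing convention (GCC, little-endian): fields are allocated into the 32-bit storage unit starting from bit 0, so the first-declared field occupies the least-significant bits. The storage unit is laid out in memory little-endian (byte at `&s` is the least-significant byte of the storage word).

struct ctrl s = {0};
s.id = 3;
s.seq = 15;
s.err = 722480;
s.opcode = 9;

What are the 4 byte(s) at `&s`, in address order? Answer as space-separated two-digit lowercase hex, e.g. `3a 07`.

id (3b) val=3 bits=0x3 at bit 0: 0x00000003
seq (4b) val=15 bits=0xf at bit 3: 0x0000007b
err (21b) val=722480 bits=0xb0630 at bit 7: 0x0583187b
opcode (4b) val=9 bits=0x9 at bit 28: 0x9583187b
word = 0x9583187b → little-endian bytes:
  [0]=0x7b  [1]=0x18  [2]=0x83  [3]=0x95

7b 18 83 95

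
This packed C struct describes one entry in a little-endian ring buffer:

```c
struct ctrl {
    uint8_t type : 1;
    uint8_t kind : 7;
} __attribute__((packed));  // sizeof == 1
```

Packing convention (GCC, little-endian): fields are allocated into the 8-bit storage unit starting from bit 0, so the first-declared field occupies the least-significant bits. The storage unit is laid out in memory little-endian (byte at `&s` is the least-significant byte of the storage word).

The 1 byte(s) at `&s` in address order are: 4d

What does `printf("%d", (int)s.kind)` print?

[0]=0x4d (little-endian) → word 0x4d
type:1 @ bit 0 → (0x4d>>0)&0x1 = 0x1
kind:7 @ bit 1 → (0x4d>>1)&0x7f = 0x26  ←

38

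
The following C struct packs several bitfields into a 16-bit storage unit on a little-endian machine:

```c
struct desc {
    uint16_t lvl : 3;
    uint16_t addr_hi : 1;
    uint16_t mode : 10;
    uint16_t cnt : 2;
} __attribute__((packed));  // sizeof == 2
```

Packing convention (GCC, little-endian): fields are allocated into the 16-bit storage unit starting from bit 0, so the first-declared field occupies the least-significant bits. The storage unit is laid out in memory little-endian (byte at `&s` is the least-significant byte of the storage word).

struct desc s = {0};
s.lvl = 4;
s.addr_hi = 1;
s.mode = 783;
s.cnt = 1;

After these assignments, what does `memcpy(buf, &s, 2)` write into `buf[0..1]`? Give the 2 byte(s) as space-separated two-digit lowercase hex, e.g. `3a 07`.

[0+:3] lvl=4 & 0x7 = 0x4; word=0x0004
[3+:1] addr_hi=1 & 0x1 = 0x1; word=0x000c
[4+:10] mode=783 & 0x3ff = 0x30f; word=0x30fc
[14+:2] cnt=1 & 0x3 = 0x1; word=0x70fc
word = 0x70fc → little-endian bytes:
  [0]=0xfc  [1]=0x70

fc 70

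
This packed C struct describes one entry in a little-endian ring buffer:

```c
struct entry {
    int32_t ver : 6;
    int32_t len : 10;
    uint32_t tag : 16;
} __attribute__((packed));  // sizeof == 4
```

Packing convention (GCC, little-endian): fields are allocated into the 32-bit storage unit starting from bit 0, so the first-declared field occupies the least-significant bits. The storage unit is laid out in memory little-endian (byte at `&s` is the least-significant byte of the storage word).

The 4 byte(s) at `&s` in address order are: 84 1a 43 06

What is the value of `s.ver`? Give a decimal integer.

[0]=0x84 [1]=0x1a [2]=0x43 [3]=0x06 (little-endian) → word 0x06431a84
ver:6 @ bit 0 → (0x06431a84>>0)&0x3f = 0x4  ←
len:10 @ bit 6 → (0x06431a84>>6)&0x3ff = 0x6a
tag:16 @ bit 16 → (0x06431a84>>16)&0xffff = 0x643
ver signed 6b, MSB=0: value = 4

4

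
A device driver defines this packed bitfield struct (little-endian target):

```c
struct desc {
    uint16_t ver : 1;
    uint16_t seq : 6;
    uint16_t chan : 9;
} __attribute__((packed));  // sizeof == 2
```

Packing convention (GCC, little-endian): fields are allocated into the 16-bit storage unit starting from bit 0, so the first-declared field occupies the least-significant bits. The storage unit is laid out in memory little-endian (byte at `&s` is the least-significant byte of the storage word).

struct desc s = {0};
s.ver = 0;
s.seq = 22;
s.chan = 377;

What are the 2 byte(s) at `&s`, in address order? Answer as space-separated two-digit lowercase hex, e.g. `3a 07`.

ac bc

ver (1b) val=0 bits=0x0 at bit 0: 0x0000
seq (6b) val=22 bits=0x16 at bit 1: 0x002c
chan (9b) val=377 bits=0x179 at bit 7: 0xbcac
word = 0xbcac → little-endian bytes:
  [0]=0xac  [1]=0xbc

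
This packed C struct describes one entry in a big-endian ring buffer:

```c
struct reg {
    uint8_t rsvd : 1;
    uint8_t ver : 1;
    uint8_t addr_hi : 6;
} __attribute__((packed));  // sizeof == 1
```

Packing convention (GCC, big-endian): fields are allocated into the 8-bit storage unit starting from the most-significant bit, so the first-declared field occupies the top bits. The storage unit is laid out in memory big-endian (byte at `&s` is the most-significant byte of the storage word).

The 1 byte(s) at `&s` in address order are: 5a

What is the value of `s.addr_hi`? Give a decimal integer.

26

[0]=0x5a (big-endian) → word 0x5a
rsvd:1 @ bit 7 → (0x5a>>7)&0x1 = 0x0
ver:1 @ bit 6 → (0x5a>>6)&0x1 = 0x1
addr_hi:6 @ bit 0 → (0x5a>>0)&0x3f = 0x1a  ←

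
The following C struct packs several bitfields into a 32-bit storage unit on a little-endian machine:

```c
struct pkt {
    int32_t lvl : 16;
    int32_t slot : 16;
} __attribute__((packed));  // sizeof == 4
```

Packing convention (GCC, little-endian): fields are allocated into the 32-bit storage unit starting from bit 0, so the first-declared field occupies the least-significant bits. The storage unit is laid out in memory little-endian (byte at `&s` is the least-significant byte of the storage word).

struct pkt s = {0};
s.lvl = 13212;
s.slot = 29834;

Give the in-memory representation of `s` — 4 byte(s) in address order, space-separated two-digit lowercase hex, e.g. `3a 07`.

9c 33 8a 74

[0+:16] lvl=13212 & 0xffff = 0x339c; word=0x0000339c
[16+:16] slot=29834 & 0xffff = 0x748a; word=0x748a339c
word = 0x748a339c → little-endian bytes:
  [0]=0x9c  [1]=0x33  [2]=0x8a  [3]=0x74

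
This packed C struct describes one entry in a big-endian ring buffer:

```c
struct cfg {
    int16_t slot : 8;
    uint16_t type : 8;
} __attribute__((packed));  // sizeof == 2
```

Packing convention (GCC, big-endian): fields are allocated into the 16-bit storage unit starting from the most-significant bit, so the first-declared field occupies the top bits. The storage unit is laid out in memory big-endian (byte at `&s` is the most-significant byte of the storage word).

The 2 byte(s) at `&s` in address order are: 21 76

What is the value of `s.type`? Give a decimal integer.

118

[0]=0x21 [1]=0x76 (big-endian) → word 0x2176
slot [8+:8] = (word>>8) & 0xff = 33
type [0+:8] = (word>>0) & 0xff = 118  ←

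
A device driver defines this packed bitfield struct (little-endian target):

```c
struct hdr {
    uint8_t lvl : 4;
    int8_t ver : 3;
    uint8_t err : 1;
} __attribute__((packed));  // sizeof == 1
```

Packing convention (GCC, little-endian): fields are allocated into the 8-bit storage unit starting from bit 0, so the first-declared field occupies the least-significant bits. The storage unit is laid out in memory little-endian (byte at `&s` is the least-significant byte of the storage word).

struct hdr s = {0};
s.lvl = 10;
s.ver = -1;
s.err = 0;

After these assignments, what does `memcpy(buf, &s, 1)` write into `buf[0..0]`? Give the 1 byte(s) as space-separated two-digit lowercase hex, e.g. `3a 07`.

7a

lvl (4b) val=10 bits=0xa at bit 0: 0x0a
ver (3b) val=-1 bits=0x7 at bit 4: 0x7a
err (1b) val=0 bits=0x0 at bit 7: 0x7a
word = 0x7a → little-endian bytes:
  [0]=0x7a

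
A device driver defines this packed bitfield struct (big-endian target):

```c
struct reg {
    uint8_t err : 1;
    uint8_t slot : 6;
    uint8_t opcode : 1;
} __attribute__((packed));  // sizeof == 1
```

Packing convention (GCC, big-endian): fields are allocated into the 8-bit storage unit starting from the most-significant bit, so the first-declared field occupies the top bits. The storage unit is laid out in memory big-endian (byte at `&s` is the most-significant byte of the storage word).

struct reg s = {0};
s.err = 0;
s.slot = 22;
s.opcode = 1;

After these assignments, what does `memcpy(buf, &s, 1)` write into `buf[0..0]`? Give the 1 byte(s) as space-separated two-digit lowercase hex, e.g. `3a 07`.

2d

err:1 = 0 → 0x0 << 7 → word 0x00
slot:6 = 22 → 0x16 << 1 → word 0x2c
opcode:1 = 1 → 0x1 << 0 → word 0x2d
word = 0x2d → big-endian bytes:
  [0]=0x2d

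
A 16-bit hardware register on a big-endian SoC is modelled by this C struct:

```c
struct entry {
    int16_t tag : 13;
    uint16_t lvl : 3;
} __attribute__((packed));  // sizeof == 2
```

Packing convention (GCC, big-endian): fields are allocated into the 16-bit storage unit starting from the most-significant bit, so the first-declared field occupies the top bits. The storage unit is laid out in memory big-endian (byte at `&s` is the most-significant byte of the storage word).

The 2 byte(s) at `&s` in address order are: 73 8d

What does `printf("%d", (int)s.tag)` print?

3697

[0]=0x73 [1]=0x8d (big-endian) → word 0x738d
tag [3+:13] = (word>>3) & 0x1fff = 3697  ←
lvl [0+:3] = (word>>0) & 0x7 = 5
tag signed 13b, MSB=0: value = 3697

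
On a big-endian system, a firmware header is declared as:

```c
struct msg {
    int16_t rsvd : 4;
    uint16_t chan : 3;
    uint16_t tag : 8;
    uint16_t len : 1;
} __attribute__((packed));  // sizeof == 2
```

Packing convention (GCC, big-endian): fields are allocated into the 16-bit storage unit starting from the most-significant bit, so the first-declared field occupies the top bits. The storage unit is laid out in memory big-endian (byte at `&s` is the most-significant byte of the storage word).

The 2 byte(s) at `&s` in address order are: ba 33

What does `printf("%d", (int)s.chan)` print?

[0]=0xba [1]=0x33 (big-endian) → word 0xba33
rsvd:4 @ bit 12 → (0xba33>>12)&0xf = 0xb
chan:3 @ bit 9 → (0xba33>>9)&0x7 = 0x5  ←
tag:8 @ bit 1 → (0xba33>>1)&0xff = 0x19
len:1 @ bit 0 → (0xba33>>0)&0x1 = 0x1

5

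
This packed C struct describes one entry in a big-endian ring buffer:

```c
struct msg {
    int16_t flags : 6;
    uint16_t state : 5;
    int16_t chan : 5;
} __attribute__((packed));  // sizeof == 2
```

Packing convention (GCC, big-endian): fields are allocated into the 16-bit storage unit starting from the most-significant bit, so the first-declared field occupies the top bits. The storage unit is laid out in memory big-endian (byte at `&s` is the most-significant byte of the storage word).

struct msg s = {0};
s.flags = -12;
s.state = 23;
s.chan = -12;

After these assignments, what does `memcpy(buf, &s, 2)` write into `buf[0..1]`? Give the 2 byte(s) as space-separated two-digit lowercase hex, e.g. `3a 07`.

flags:6 = -12 → 0x34 << 10 → word 0xd000
state:5 = 23 → 0x17 << 5 → word 0xd2e0
chan:5 = -12 → 0x14 << 0 → word 0xd2f4
word = 0xd2f4 → big-endian bytes:
  [0]=0xd2  [1]=0xf4

d2 f4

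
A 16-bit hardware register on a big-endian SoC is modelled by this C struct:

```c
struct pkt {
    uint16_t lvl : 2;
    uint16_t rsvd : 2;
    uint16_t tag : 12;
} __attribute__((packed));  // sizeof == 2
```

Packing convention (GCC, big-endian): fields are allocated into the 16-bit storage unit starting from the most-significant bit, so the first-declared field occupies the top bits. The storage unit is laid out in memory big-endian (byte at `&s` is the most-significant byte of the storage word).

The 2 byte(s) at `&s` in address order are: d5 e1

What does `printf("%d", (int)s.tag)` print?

1505

[0]=0xd5 [1]=0xe1 (big-endian) → word 0xd5e1
lvl:2 @ bit 14 → (0xd5e1>>14)&0x3 = 0x3
rsvd:2 @ bit 12 → (0xd5e1>>12)&0x3 = 0x1
tag:12 @ bit 0 → (0xd5e1>>0)&0xfff = 0x5e1  ←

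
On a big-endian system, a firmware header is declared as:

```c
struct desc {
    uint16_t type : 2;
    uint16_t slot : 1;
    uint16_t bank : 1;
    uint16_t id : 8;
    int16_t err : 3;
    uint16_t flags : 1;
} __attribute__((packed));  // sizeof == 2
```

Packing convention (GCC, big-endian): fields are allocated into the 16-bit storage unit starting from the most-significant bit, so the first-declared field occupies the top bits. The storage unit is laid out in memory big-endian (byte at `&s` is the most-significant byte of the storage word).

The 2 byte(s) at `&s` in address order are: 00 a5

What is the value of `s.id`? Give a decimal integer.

10

[0]=0x00 [1]=0xa5 (big-endian) → word 0x00a5
type [14+:2] = (word>>14) & 0x3 = 0
slot [13+:1] = (word>>13) & 0x1 = 0
bank [12+:1] = (word>>12) & 0x1 = 0
id [4+:8] = (word>>4) & 0xff = 10  ←
err [1+:3] = (word>>1) & 0x7 = 2
flags [0+:1] = (word>>0) & 0x1 = 1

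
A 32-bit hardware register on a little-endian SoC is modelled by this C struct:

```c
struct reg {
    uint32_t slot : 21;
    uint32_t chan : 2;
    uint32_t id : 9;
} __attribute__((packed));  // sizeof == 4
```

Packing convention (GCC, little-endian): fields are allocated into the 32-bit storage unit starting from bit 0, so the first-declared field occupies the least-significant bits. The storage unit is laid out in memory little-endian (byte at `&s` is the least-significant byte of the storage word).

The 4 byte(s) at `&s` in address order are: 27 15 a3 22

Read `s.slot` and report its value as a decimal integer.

202023

[0]=0x27 [1]=0x15 [2]=0xa3 [3]=0x22 (little-endian) → word 0x22a31527
slot [0+:21] = (word>>0) & 0x1fffff = 202023  ←
chan [21+:2] = (word>>21) & 0x3 = 1
id [23+:9] = (word>>23) & 0x1ff = 69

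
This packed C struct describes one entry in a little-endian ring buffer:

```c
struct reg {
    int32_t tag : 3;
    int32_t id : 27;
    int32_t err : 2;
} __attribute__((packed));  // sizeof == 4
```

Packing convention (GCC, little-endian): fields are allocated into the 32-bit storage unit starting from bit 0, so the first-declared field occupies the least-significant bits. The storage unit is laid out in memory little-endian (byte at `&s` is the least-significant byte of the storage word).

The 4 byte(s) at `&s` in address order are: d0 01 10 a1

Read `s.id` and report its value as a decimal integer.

[0]=0xd0 [1]=0x01 [2]=0x10 [3]=0xa1 (little-endian) → word 0xa11001d0
tag [0+:3] = (word>>0) & 0x7 = 0
id [3+:27] = (word>>3) & 0x7ffffff = 69337146  ←
err [30+:2] = (word>>30) & 0x3 = 2
id signed 27b, MSB=1: 69337146 - 134217728 = -64880582

-64880582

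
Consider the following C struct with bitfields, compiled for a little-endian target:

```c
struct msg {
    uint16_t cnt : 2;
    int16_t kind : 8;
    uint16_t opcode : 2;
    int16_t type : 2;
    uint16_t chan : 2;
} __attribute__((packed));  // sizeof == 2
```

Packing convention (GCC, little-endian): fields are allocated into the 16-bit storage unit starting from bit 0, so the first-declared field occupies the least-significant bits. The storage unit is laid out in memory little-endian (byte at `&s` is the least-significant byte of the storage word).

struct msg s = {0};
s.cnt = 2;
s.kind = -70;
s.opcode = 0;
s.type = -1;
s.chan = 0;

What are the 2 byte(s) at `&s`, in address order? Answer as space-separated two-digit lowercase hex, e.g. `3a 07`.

[0+:2] cnt=2 & 0x3 = 0x2; word=0x0002
[2+:8] kind=-70 & 0xff = 0xba; word=0x02ea
[10+:2] opcode=0 & 0x3 = 0x0; word=0x02ea
[12+:2] type=-1 & 0x3 = 0x3; word=0x32ea
[14+:2] chan=0 & 0x3 = 0x0; word=0x32ea
word = 0x32ea → little-endian bytes:
  [0]=0xea  [1]=0x32

ea 32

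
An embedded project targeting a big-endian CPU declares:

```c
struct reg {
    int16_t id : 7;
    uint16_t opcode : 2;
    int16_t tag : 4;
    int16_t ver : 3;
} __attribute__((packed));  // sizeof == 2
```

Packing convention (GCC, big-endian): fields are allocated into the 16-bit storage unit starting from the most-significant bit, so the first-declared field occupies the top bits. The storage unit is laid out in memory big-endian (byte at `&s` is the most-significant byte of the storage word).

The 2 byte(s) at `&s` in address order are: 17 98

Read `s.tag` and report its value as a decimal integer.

3

[0]=0x17 [1]=0x98 (big-endian) → word 0x1798
id [9+:7] = (word>>9) & 0x7f = 11
opcode [7+:2] = (word>>7) & 0x3 = 3
tag [3+:4] = (word>>3) & 0xf = 3  ←
ver [0+:3] = (word>>0) & 0x7 = 0
tag signed 4b, MSB=0: value = 3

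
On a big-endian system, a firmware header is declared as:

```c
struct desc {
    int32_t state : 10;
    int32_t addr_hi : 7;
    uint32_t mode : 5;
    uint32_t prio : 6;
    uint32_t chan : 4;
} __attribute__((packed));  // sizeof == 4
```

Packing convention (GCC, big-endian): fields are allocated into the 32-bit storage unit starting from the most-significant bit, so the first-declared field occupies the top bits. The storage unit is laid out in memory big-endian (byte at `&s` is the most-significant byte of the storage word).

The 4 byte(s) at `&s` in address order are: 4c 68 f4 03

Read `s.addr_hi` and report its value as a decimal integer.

-47

[0]=0x4c [1]=0x68 [2]=0xf4 [3]=0x03 (big-endian) → word 0x4c68f403
state [22+:10] = (word>>22) & 0x3ff = 305
addr_hi [15+:7] = (word>>15) & 0x7f = 81  ←
mode [10+:5] = (word>>10) & 0x1f = 29
prio [4+:6] = (word>>4) & 0x3f = 0
chan [0+:4] = (word>>0) & 0xf = 3
addr_hi signed 7b, MSB=1: 81 - 128 = -47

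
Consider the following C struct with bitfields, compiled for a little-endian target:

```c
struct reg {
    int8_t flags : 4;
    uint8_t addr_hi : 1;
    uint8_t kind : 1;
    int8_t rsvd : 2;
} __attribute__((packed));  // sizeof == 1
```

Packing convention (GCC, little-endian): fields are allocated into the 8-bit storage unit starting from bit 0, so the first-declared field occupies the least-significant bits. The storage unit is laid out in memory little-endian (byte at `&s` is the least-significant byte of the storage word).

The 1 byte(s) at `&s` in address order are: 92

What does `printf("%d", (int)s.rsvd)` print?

[0]=0x92 (little-endian) → word 0x92
flags:4 @ bit 0 → (0x92>>0)&0xf = 0x2
addr_hi:1 @ bit 4 → (0x92>>4)&0x1 = 0x1
kind:1 @ bit 5 → (0x92>>5)&0x1 = 0x0
rsvd:2 @ bit 6 → (0x92>>6)&0x3 = 0x2  ←
rsvd signed 2b, MSB=1: 2 - 4 = -2

-2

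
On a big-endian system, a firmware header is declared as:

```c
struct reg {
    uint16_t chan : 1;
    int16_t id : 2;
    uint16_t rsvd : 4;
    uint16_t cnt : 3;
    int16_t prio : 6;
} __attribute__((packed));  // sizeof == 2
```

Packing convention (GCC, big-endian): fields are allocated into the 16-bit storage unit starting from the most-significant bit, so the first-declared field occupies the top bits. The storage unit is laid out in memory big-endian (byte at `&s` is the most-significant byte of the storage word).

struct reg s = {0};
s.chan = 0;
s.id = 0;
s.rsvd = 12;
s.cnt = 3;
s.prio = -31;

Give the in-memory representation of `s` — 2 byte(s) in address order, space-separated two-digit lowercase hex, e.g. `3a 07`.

chan (1b) val=0 bits=0x0 at bit 15: 0x0000
id (2b) val=0 bits=0x0 at bit 13: 0x0000
rsvd (4b) val=12 bits=0xc at bit 9: 0x1800
cnt (3b) val=3 bits=0x3 at bit 6: 0x18c0
prio (6b) val=-31 bits=0x21 at bit 0: 0x18e1
word = 0x18e1 → big-endian bytes:
  [0]=0x18  [1]=0xe1

18 e1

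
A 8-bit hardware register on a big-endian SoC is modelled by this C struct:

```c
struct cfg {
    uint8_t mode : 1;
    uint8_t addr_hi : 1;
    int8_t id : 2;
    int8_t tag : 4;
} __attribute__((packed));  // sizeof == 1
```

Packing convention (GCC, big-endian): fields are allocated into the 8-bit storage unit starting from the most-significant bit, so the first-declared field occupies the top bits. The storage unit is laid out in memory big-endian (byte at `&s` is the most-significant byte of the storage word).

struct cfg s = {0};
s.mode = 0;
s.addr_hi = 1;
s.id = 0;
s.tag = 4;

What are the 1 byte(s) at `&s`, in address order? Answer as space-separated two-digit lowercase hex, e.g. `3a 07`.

44

[7+:1] mode=0 & 0x1 = 0x0; word=0x00
[6+:1] addr_hi=1 & 0x1 = 0x1; word=0x40
[4+:2] id=0 & 0x3 = 0x0; word=0x40
[0+:4] tag=4 & 0xf = 0x4; word=0x44
word = 0x44 → big-endian bytes:
  [0]=0x44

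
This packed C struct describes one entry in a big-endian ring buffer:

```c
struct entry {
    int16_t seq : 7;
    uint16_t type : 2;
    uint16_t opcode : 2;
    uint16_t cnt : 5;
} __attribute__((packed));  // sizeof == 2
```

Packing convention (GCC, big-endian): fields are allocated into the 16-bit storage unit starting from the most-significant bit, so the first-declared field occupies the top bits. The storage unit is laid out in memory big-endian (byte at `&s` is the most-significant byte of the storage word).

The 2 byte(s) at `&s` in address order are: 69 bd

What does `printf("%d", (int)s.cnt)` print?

[0]=0x69 [1]=0xbd (big-endian) → word 0x69bd
seq:7 @ bit 9 → (0x69bd>>9)&0x7f = 0x34
type:2 @ bit 7 → (0x69bd>>7)&0x3 = 0x3
opcode:2 @ bit 5 → (0x69bd>>5)&0x3 = 0x1
cnt:5 @ bit 0 → (0x69bd>>0)&0x1f = 0x1d  ←

29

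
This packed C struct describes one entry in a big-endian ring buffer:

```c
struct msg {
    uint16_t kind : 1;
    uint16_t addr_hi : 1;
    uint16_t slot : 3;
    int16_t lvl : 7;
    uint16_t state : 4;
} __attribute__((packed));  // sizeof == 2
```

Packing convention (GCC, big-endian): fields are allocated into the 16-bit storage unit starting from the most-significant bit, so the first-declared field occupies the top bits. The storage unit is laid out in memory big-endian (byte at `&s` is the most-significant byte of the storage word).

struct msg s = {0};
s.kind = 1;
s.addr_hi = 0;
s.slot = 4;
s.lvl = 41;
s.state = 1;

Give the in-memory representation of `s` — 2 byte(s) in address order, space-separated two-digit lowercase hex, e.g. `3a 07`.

a2 91

[15+:1] kind=1 & 0x1 = 0x1; word=0x8000
[14+:1] addr_hi=0 & 0x1 = 0x0; word=0x8000
[11+:3] slot=4 & 0x7 = 0x4; word=0xa000
[4+:7] lvl=41 & 0x7f = 0x29; word=0xa290
[0+:4] state=1 & 0xf = 0x1; word=0xa291
word = 0xa291 → big-endian bytes:
  [0]=0xa2  [1]=0x91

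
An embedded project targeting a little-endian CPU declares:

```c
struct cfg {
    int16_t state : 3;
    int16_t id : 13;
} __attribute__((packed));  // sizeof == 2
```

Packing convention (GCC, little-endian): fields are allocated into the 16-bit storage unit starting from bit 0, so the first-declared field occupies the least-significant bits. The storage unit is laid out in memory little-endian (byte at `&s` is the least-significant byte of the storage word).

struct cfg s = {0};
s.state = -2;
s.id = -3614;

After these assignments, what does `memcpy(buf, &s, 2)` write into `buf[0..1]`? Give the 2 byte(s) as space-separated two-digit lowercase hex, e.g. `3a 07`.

state:3 = -2 → 0x6 << 0 → word 0x0006
id:13 = -3614 → 0x11e2 << 3 → word 0x8f16
word = 0x8f16 → little-endian bytes:
  [0]=0x16  [1]=0x8f

16 8f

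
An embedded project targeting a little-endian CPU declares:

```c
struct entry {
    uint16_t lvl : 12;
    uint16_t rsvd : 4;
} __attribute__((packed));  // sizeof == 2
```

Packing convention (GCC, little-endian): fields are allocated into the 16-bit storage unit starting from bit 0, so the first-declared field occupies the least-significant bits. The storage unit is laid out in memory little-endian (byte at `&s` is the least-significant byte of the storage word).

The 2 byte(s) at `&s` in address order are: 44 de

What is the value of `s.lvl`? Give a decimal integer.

[0]=0x44 [1]=0xde (little-endian) → word 0xde44
lvl [0+:12] = (word>>0) & 0xfff = 3652  ←
rsvd [12+:4] = (word>>12) & 0xf = 13

3652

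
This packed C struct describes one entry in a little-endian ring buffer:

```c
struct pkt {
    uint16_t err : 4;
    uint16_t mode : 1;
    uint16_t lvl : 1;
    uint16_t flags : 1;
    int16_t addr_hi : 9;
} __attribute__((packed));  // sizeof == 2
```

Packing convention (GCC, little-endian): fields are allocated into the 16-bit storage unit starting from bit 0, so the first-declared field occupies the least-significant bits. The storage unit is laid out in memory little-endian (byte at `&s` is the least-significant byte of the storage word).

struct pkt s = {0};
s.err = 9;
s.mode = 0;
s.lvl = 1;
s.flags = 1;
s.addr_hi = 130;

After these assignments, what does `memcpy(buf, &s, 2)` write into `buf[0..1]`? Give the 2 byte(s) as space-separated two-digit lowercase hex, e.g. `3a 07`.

69 41

[0+:4] err=9 & 0xf = 0x9; word=0x0009
[4+:1] mode=0 & 0x1 = 0x0; word=0x0009
[5+:1] lvl=1 & 0x1 = 0x1; word=0x0029
[6+:1] flags=1 & 0x1 = 0x1; word=0x0069
[7+:9] addr_hi=130 & 0x1ff = 0x82; word=0x4169
word = 0x4169 → little-endian bytes:
  [0]=0x69  [1]=0x41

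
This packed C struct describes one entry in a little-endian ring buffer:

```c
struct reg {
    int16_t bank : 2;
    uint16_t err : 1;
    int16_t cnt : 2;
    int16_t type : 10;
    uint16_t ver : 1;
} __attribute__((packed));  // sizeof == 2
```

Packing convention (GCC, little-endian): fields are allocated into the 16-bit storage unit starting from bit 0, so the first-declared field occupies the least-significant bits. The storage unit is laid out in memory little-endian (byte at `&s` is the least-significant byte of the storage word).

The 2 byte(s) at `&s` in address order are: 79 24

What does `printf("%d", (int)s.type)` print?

[0]=0x79 [1]=0x24 (little-endian) → word 0x2479
bank:2 @ bit 0 → (0x2479>>0)&0x3 = 0x1
err:1 @ bit 2 → (0x2479>>2)&0x1 = 0x0
cnt:2 @ bit 3 → (0x2479>>3)&0x3 = 0x3
type:10 @ bit 5 → (0x2479>>5)&0x3ff = 0x123  ←
ver:1 @ bit 15 → (0x2479>>15)&0x1 = 0x0
type signed 10b, MSB=0: value = 291

291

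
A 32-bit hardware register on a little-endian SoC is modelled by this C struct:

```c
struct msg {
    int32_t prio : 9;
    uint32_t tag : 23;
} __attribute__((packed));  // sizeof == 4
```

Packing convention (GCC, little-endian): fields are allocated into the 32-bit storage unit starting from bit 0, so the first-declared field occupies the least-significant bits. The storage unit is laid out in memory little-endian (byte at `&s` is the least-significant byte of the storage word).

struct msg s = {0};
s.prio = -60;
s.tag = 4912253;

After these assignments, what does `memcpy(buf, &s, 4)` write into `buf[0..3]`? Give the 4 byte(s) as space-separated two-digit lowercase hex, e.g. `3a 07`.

c4 fb e8 95

[0+:9] prio=-60 & 0x1ff = 0x1c4; word=0x000001c4
[9+:23] tag=4912253 & 0x7fffff = 0x4af47d; word=0x95e8fbc4
word = 0x95e8fbc4 → little-endian bytes:
  [0]=0xc4  [1]=0xfb  [2]=0xe8  [3]=0x95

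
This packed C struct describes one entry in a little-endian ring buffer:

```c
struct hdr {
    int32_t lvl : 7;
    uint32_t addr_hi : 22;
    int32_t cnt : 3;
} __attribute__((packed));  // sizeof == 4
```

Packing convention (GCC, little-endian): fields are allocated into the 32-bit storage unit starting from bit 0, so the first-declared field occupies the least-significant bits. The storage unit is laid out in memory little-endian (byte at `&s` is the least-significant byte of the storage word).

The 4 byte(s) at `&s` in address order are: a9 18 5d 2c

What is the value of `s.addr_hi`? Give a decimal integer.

1620529

[0]=0xa9 [1]=0x18 [2]=0x5d [3]=0x2c (little-endian) → word 0x2c5d18a9
lvl:7 @ bit 0 → (0x2c5d18a9>>0)&0x7f = 0x29
addr_hi:22 @ bit 7 → (0x2c5d18a9>>7)&0x3fffff = 0x18ba31  ←
cnt:3 @ bit 29 → (0x2c5d18a9>>29)&0x7 = 0x1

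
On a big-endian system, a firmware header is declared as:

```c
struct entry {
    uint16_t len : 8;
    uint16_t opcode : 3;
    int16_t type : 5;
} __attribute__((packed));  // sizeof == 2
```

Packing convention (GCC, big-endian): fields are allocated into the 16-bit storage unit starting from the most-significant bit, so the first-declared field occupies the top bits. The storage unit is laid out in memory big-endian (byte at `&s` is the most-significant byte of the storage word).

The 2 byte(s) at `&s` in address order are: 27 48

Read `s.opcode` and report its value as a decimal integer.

2

[0]=0x27 [1]=0x48 (big-endian) → word 0x2748
len:8 @ bit 8 → (0x2748>>8)&0xff = 0x27
opcode:3 @ bit 5 → (0x2748>>5)&0x7 = 0x2  ←
type:5 @ bit 0 → (0x2748>>0)&0x1f = 0x8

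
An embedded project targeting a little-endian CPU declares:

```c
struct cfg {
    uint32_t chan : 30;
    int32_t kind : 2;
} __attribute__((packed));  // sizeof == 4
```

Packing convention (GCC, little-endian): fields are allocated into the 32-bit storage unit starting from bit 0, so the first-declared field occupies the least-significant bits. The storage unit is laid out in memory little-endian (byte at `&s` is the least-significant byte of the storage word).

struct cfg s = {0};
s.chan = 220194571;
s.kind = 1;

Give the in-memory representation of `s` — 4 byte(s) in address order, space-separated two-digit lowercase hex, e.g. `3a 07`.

[0+:30] chan=220194571 & 0x3fffffff = 0xd1fe70b; word=0x0d1fe70b
[30+:2] kind=1 & 0x3 = 0x1; word=0x4d1fe70b
word = 0x4d1fe70b → little-endian bytes:
  [0]=0x0b  [1]=0xe7  [2]=0x1f  [3]=0x4d

0b e7 1f 4d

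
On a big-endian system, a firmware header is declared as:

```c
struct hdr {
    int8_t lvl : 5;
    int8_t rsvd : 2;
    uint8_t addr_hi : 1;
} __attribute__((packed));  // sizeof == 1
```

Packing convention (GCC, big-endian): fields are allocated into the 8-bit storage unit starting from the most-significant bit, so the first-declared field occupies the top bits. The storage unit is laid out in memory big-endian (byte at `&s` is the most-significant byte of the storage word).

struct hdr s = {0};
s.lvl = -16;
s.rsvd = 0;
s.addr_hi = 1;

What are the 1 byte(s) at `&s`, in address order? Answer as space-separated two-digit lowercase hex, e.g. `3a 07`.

81

[3+:5] lvl=-16 & 0x1f = 0x10; word=0x80
[1+:2] rsvd=0 & 0x3 = 0x0; word=0x80
[0+:1] addr_hi=1 & 0x1 = 0x1; word=0x81
word = 0x81 → big-endian bytes:
  [0]=0x81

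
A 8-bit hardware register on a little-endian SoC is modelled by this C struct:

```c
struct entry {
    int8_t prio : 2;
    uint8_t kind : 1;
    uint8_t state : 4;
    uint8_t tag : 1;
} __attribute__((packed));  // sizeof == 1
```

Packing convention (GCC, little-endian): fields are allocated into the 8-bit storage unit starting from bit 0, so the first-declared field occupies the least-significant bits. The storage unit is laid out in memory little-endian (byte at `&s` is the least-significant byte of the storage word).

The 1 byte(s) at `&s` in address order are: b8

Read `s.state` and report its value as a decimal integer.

[0]=0xb8 (little-endian) → word 0xb8
prio [0+:2] = (word>>0) & 0x3 = 0
kind [2+:1] = (word>>2) & 0x1 = 0
state [3+:4] = (word>>3) & 0xf = 7  ←
tag [7+:1] = (word>>7) & 0x1 = 1

7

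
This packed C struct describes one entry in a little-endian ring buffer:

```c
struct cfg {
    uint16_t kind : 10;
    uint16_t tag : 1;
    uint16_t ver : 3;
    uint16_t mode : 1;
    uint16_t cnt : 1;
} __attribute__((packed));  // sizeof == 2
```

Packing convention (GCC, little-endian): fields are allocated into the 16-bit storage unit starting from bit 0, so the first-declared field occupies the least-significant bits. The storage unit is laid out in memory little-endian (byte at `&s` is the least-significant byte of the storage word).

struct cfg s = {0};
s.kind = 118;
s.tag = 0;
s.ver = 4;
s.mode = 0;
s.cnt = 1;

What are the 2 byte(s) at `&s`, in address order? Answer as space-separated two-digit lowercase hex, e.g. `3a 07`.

kind:10 = 118 → 0x76 << 0 → word 0x0076
tag:1 = 0 → 0x0 << 10 → word 0x0076
ver:3 = 4 → 0x4 << 11 → word 0x2076
mode:1 = 0 → 0x0 << 14 → word 0x2076
cnt:1 = 1 → 0x1 << 15 → word 0xa076
word = 0xa076 → little-endian bytes:
  [0]=0x76  [1]=0xa0

76 a0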